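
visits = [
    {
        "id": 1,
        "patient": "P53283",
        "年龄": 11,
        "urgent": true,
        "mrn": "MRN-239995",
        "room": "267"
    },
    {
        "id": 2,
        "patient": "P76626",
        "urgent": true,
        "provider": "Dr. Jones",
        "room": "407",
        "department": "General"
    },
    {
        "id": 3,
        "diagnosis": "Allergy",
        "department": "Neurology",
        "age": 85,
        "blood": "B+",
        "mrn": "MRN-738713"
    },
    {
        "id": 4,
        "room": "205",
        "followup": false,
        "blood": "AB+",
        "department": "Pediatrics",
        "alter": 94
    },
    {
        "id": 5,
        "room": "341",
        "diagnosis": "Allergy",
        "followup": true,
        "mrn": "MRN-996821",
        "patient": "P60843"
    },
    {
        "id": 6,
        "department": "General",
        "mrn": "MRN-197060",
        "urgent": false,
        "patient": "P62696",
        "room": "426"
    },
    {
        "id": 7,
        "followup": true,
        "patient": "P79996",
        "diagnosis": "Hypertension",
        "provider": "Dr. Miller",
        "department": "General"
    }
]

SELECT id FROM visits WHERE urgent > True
[]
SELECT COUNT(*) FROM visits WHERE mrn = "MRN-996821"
1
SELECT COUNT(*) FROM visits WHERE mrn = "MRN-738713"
1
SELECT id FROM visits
[1, 2, 3, 4, 5, 6, 7]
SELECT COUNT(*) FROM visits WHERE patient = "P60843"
1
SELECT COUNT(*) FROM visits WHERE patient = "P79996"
1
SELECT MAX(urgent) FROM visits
True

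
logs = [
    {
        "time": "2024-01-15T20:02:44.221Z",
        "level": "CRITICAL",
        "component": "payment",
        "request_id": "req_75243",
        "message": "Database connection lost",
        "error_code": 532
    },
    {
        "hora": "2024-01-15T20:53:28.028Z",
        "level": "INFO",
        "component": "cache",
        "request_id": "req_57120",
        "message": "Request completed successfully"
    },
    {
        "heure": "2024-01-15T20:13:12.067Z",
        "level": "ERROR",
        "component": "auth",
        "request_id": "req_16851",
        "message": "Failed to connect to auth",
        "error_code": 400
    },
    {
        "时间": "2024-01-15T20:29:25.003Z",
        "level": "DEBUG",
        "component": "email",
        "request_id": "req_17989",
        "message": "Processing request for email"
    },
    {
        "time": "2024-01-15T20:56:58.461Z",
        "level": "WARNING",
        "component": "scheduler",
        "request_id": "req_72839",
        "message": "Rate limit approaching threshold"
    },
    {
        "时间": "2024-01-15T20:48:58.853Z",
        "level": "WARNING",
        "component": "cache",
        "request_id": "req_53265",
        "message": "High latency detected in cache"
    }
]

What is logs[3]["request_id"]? "req_17989"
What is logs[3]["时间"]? "2024-01-15T20:29:25.003Z"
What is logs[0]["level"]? "CRITICAL"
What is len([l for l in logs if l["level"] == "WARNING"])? 2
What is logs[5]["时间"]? "2024-01-15T20:48:58.853Z"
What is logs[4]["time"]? "2024-01-15T20:56:58.461Z"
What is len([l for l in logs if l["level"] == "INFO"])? 1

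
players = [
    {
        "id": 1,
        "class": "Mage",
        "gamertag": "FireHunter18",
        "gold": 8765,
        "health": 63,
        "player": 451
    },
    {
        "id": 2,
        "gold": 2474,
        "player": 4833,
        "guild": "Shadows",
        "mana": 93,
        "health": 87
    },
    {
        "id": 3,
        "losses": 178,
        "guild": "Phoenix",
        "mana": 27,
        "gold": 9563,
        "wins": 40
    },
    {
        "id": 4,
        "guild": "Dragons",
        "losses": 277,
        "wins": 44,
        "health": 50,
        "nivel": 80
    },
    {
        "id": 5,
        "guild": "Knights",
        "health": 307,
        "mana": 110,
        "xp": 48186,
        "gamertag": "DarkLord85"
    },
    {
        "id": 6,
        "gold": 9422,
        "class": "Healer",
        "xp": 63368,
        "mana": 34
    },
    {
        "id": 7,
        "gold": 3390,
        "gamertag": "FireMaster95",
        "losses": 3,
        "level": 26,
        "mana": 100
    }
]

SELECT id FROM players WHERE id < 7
[1, 2, 3, 4, 5, 6]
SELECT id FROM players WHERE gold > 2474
[1, 3, 6, 7]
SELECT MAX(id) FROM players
7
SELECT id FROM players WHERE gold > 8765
[3, 6]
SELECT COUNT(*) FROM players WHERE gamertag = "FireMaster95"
1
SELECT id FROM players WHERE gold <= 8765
[1, 2, 7]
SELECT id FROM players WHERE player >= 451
[1, 2]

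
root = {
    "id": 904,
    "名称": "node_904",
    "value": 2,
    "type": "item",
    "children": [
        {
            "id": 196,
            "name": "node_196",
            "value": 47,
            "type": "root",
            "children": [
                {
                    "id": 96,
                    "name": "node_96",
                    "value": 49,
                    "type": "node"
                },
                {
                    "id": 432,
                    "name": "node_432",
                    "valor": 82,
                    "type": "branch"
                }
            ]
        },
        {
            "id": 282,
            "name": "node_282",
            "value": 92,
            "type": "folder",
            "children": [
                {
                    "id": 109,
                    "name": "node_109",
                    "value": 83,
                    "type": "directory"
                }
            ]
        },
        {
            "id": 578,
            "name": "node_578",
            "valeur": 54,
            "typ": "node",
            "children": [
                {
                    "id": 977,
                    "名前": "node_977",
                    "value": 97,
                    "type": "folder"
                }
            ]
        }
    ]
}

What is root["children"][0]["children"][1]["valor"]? 82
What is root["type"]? "item"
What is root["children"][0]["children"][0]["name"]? "node_96"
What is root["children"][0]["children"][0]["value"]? 49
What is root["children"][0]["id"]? 196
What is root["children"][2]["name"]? "node_578"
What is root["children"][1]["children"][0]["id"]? 109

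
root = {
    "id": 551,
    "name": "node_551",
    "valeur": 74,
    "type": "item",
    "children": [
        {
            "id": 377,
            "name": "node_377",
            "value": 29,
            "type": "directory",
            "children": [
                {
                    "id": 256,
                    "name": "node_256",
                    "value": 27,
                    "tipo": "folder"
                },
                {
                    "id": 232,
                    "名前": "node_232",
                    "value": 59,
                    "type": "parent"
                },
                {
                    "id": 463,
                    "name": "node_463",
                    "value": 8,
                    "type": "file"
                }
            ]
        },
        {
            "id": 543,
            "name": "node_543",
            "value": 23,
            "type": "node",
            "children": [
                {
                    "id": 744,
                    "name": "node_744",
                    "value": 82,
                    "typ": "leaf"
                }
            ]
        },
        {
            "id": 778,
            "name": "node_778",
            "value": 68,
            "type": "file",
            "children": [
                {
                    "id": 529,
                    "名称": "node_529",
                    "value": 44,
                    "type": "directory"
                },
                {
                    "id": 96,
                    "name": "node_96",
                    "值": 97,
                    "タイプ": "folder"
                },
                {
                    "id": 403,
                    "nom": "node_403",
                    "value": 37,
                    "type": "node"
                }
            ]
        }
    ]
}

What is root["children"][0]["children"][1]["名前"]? "node_232"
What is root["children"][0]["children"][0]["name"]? "node_256"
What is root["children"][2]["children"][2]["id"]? 403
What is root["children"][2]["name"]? "node_778"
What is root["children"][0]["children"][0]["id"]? 256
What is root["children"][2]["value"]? 68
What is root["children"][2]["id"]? 778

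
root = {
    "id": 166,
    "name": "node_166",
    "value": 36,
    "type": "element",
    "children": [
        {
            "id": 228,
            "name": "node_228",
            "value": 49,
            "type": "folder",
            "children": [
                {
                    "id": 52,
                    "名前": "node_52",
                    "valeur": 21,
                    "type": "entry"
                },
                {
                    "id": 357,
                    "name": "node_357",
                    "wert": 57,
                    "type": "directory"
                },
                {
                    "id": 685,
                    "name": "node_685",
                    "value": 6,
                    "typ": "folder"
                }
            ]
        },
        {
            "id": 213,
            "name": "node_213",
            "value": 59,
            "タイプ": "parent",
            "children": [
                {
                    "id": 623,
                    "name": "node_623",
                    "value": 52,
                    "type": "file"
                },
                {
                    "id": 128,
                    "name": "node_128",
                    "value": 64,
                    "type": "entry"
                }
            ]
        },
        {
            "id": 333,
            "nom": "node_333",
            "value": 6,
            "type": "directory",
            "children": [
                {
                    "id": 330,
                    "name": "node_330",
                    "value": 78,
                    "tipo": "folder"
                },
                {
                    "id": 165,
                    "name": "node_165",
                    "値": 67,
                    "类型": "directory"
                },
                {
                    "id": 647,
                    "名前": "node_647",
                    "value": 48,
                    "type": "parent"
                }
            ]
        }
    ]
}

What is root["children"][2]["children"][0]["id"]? 330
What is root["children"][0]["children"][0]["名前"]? "node_52"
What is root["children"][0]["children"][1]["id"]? 357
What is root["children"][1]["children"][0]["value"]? 52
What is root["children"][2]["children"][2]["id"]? 647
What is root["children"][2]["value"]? 6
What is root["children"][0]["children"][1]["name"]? "node_357"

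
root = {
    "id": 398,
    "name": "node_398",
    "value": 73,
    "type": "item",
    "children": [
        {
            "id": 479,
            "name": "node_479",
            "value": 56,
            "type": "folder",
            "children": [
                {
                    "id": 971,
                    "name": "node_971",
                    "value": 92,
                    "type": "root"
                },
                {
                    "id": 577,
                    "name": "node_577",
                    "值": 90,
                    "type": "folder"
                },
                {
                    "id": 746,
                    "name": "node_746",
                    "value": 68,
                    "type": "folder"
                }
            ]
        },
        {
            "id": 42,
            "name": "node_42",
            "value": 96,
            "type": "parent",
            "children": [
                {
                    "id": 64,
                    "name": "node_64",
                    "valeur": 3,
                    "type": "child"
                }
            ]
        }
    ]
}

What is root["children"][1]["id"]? 42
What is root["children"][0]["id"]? 479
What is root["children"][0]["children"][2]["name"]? "node_746"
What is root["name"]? "node_398"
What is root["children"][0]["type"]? "folder"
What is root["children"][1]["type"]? "parent"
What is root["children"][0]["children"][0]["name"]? "node_971"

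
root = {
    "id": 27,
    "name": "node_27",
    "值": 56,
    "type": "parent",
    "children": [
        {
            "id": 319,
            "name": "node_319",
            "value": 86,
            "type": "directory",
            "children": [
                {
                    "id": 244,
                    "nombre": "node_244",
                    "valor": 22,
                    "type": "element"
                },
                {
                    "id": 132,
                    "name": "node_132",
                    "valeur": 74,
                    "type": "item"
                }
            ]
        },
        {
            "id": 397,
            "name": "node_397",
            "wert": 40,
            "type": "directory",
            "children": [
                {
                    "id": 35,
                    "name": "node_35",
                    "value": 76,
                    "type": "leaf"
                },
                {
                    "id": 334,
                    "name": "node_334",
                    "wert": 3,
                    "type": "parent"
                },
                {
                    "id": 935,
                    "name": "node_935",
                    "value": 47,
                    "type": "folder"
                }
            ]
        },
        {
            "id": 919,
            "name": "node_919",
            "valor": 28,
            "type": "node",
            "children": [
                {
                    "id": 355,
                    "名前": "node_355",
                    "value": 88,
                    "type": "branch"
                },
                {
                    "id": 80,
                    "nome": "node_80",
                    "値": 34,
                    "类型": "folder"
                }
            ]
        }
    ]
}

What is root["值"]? 56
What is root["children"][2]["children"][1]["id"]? 80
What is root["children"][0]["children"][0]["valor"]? 22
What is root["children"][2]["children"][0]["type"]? "branch"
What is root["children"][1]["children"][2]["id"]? 935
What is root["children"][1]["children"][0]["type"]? "leaf"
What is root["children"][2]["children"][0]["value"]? 88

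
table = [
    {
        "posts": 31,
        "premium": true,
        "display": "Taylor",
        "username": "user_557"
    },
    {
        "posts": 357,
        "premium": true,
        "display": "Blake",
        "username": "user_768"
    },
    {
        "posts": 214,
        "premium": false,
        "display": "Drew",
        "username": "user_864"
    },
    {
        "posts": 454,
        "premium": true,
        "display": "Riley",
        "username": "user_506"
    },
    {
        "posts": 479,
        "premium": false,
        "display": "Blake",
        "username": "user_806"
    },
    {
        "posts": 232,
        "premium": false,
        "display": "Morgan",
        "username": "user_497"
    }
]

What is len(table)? 6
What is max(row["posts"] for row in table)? 479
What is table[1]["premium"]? True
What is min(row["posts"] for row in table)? 31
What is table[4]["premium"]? False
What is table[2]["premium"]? False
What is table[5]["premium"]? False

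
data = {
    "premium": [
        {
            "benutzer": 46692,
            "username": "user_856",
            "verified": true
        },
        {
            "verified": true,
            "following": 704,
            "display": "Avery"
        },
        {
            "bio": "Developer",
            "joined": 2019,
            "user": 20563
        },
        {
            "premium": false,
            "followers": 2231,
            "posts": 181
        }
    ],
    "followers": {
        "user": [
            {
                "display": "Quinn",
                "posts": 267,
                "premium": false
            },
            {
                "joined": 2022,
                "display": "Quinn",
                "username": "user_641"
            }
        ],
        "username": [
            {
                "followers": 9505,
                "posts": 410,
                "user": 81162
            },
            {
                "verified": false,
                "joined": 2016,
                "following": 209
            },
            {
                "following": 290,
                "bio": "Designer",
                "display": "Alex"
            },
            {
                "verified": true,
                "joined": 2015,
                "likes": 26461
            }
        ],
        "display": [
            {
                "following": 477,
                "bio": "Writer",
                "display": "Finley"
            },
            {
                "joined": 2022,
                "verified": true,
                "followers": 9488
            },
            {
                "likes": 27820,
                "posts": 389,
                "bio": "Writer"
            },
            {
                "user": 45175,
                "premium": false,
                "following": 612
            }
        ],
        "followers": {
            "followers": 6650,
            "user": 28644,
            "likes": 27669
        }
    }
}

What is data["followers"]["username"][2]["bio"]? "Designer"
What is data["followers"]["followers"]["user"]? 28644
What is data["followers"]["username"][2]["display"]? "Alex"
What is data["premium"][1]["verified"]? True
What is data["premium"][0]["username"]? "user_856"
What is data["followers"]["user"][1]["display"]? "Quinn"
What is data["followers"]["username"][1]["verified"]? False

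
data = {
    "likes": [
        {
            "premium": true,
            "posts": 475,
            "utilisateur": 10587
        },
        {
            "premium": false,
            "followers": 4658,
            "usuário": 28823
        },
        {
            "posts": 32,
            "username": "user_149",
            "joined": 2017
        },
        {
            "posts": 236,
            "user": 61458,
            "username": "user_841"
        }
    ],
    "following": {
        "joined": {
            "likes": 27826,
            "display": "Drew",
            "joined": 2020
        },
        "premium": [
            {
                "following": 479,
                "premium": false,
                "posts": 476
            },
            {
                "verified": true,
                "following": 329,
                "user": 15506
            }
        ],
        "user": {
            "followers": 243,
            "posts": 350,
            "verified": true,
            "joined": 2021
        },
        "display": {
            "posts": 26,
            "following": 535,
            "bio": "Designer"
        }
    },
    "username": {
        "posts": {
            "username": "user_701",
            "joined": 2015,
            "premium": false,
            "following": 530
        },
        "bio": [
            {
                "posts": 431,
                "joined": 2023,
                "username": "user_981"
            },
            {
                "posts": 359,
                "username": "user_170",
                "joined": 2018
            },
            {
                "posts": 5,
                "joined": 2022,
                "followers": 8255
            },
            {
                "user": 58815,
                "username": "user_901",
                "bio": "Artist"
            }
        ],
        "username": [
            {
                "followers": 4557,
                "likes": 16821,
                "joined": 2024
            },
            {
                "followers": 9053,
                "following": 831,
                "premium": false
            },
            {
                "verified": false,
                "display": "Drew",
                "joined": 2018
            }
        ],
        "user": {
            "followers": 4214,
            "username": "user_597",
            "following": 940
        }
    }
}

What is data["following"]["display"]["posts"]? 26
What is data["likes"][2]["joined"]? 2017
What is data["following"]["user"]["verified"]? True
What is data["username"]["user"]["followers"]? 4214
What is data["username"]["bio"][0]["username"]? "user_981"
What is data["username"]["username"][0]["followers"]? 4557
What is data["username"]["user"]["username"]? "user_597"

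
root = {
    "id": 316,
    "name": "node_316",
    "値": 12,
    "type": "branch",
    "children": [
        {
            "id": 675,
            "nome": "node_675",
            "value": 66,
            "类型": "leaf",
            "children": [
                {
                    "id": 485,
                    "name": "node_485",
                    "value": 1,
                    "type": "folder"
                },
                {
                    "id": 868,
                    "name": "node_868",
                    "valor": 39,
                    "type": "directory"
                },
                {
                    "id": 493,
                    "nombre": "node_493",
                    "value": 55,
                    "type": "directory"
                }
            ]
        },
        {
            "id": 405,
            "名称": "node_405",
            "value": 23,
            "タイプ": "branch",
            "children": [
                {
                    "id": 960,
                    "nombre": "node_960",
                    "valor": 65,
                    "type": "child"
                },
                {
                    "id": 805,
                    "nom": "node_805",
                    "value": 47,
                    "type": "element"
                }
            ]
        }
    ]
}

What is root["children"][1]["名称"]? "node_405"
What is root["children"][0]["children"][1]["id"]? 868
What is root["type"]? "branch"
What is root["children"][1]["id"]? 405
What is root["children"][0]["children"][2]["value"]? 55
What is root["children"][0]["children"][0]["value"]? 1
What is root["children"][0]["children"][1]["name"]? "node_868"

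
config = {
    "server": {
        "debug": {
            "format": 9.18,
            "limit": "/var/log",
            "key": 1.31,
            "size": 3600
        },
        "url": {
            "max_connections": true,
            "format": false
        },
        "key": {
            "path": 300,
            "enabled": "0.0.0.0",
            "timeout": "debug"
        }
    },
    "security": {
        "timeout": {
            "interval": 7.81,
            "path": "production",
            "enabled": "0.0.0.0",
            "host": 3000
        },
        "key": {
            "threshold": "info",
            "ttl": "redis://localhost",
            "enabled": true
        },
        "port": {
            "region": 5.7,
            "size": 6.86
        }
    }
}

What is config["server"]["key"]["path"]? 300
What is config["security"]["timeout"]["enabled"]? "0.0.0.0"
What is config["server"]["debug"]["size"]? 3600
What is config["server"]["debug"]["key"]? 1.31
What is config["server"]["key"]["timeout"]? "debug"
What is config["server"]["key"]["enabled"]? "0.0.0.0"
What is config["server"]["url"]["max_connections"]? True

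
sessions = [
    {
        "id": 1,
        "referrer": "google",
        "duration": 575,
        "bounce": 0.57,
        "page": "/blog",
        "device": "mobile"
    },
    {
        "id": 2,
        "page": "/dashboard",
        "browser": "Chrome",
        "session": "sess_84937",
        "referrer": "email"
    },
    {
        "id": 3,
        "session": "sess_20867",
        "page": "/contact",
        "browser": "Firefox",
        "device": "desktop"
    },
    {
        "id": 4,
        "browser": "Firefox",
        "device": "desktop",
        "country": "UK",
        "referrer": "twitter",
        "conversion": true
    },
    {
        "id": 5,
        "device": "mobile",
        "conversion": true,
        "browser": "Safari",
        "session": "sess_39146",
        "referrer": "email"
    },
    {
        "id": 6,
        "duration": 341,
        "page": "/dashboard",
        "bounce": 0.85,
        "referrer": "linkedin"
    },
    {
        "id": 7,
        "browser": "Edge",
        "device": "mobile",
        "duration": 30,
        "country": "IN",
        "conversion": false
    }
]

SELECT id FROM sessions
[1, 2, 3, 4, 5, 6, 7]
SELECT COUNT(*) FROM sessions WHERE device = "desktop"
2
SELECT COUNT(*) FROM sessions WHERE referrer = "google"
1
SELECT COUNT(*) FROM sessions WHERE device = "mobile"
3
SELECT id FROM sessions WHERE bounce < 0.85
[1]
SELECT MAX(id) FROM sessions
7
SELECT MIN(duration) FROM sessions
30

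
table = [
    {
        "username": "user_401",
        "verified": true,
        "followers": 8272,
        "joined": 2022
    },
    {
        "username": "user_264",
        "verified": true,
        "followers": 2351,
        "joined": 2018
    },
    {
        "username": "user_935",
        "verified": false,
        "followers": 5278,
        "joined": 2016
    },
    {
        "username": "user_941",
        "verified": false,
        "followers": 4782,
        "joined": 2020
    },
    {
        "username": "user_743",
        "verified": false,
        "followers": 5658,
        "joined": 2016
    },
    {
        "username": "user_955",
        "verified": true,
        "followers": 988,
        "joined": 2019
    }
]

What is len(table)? 6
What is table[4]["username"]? "user_743"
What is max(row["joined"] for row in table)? 2022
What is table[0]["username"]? "user_401"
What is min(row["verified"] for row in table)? False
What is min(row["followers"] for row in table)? 988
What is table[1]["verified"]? True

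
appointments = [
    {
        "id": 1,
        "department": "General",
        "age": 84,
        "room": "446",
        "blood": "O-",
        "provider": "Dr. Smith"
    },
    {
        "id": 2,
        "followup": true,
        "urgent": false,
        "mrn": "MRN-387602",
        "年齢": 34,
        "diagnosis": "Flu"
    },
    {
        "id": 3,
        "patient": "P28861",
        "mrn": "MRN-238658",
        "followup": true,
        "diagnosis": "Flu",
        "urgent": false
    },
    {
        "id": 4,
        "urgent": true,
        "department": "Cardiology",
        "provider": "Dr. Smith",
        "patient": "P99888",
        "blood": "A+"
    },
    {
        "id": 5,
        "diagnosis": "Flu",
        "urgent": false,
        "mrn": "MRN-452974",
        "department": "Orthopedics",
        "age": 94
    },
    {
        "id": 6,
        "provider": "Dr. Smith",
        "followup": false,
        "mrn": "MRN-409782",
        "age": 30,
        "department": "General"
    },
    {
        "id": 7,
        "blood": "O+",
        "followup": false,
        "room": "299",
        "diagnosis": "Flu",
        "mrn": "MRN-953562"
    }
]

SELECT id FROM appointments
[1, 2, 3, 4, 5, 6, 7]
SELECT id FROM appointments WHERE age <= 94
[1, 5, 6]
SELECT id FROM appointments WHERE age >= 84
[1, 5]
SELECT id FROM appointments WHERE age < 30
[]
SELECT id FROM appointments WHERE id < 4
[1, 2, 3]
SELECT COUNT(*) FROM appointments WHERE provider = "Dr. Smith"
3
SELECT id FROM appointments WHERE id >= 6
[6, 7]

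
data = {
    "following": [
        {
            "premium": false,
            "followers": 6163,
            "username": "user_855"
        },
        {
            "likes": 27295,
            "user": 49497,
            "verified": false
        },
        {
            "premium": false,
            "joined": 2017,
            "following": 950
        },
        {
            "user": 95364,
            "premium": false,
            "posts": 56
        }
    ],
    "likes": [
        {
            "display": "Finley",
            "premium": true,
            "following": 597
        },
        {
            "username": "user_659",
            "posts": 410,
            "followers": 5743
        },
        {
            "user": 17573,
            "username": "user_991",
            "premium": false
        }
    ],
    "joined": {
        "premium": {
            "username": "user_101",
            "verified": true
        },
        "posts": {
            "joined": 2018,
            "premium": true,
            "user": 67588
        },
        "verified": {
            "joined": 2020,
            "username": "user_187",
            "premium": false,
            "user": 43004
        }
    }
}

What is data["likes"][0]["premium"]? True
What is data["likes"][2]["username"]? "user_991"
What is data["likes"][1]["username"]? "user_659"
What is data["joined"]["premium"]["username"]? "user_101"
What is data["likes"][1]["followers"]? 5743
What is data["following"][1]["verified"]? False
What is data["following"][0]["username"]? "user_855"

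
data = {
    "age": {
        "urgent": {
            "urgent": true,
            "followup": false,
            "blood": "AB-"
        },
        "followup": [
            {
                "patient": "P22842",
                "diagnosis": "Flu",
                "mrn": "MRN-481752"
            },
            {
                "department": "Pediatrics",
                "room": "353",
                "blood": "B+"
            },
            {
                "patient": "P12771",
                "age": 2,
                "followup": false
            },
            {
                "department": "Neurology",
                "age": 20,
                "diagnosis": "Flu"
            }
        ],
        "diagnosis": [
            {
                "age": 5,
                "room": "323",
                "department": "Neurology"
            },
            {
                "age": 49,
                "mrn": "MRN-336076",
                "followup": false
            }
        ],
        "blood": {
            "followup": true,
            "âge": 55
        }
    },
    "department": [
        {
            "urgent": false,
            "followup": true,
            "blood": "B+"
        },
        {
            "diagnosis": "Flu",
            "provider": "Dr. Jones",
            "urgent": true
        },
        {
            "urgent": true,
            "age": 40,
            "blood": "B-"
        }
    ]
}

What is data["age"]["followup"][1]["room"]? "353"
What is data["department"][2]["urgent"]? True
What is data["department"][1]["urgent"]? True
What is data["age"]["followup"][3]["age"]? 20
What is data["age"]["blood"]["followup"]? True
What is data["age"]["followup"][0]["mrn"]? "MRN-481752"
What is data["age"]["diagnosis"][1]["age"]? 49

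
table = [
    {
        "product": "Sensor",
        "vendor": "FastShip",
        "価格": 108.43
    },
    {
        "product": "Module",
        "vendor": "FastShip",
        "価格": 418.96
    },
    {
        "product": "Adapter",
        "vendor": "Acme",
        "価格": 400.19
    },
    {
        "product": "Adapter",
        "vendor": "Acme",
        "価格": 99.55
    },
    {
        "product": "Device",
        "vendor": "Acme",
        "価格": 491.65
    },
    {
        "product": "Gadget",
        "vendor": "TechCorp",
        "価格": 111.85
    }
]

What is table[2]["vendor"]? "Acme"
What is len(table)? 6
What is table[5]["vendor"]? "TechCorp"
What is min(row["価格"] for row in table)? 99.55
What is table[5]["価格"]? 111.85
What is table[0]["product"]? "Sensor"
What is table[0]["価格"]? 108.43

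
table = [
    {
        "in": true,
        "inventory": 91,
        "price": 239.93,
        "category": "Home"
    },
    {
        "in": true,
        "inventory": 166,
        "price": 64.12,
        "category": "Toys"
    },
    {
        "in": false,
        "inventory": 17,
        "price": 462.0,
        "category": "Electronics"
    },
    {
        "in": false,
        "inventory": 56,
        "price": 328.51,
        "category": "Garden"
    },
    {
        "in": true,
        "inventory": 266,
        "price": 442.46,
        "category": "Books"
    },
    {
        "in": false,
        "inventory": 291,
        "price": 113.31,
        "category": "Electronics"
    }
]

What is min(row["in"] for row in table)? False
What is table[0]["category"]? "Home"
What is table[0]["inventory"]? 91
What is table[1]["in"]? True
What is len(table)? 6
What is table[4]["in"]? True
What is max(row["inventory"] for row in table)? 291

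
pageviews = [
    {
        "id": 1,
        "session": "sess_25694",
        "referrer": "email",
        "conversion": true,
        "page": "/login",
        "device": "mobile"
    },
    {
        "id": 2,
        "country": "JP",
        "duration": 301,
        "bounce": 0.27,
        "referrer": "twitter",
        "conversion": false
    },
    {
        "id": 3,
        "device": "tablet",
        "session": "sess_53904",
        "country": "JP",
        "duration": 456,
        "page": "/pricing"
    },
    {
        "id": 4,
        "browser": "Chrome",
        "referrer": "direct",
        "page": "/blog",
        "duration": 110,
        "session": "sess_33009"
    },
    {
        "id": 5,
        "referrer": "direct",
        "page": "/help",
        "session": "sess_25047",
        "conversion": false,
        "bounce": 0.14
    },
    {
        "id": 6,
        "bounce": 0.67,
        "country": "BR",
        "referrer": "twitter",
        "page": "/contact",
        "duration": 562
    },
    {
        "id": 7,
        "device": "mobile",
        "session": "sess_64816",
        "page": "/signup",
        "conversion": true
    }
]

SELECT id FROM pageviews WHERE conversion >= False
[1, 2, 5, 7]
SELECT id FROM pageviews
[1, 2, 3, 4, 5, 6, 7]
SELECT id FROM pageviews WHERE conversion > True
[]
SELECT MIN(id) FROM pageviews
1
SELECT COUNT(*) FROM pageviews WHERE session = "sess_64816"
1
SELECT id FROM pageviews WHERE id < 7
[1, 2, 3, 4, 5, 6]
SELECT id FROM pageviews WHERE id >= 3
[3, 4, 5, 6, 7]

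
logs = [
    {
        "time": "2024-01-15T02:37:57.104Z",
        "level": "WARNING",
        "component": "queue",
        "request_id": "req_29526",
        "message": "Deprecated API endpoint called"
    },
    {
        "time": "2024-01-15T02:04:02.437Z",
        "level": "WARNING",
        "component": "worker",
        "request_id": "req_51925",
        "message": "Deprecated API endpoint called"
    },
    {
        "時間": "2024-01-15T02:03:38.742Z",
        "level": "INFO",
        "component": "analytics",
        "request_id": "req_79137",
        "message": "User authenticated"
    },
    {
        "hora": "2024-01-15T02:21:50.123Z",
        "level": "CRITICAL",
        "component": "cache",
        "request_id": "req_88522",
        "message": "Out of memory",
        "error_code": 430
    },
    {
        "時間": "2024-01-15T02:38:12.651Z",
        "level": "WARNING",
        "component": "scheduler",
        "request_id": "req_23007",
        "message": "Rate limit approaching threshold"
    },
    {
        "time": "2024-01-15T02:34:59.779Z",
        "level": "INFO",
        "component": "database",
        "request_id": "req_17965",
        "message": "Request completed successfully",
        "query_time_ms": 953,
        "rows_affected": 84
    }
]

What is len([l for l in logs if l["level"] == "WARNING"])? 3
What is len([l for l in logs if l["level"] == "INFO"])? 2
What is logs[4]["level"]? "WARNING"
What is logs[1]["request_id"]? "req_51925"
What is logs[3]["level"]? "CRITICAL"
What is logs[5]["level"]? "INFO"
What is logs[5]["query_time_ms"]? 953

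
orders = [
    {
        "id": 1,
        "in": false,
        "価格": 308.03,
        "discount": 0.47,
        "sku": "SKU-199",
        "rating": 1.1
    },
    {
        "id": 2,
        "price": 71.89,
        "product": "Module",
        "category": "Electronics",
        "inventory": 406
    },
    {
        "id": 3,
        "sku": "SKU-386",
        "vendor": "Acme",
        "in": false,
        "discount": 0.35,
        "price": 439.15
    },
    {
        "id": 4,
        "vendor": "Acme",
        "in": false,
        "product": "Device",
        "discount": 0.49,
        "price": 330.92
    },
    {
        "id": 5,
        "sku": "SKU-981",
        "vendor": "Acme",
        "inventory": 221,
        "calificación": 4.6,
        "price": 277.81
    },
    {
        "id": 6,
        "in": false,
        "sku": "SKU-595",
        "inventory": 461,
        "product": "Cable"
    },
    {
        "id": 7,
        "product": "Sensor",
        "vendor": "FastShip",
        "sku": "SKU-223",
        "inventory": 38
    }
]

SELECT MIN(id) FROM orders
1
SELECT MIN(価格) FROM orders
308.03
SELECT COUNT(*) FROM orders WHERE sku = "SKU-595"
1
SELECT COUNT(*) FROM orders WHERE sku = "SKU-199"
1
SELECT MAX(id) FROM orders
7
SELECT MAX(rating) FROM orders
1.1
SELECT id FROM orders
[1, 2, 3, 4, 5, 6, 7]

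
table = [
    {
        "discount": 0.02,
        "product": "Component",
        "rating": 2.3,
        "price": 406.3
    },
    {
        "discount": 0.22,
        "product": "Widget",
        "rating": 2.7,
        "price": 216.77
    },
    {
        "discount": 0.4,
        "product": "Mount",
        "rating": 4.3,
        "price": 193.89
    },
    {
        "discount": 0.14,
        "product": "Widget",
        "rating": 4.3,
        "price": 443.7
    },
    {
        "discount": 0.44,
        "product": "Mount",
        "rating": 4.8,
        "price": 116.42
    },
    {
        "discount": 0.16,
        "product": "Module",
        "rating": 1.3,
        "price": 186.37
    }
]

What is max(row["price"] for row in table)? 443.7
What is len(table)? 6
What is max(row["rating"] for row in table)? 4.8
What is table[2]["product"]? "Mount"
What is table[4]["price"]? 116.42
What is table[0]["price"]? 406.3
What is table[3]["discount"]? 0.14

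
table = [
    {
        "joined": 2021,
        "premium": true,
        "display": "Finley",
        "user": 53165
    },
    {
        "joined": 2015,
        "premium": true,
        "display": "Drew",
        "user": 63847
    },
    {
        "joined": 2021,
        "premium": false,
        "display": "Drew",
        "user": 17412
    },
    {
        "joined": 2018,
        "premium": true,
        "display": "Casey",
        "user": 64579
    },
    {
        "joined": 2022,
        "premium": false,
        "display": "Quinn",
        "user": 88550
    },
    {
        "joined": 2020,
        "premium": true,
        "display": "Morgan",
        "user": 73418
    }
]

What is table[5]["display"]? "Morgan"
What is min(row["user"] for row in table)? 17412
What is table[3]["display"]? "Casey"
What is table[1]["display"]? "Drew"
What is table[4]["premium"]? False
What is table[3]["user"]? 64579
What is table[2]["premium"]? False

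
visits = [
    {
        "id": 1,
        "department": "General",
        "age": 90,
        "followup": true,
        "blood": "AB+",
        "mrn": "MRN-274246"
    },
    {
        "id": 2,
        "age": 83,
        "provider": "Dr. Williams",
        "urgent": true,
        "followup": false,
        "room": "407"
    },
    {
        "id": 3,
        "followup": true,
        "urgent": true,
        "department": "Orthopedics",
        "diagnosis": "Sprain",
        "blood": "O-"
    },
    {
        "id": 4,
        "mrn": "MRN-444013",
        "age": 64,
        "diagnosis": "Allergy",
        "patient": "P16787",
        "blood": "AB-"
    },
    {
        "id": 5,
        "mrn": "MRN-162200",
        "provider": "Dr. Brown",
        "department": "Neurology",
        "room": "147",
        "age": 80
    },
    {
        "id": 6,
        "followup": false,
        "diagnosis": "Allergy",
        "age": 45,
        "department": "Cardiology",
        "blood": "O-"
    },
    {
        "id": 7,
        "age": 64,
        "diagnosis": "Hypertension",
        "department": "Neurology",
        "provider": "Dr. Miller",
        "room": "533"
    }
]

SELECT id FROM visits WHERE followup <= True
[1, 2, 3, 6]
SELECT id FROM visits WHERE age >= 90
[1]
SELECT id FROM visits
[1, 2, 3, 4, 5, 6, 7]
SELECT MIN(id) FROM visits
1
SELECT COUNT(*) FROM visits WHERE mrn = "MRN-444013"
1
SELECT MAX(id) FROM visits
7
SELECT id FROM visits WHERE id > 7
[]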